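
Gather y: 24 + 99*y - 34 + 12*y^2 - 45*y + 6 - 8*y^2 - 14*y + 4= 4*y^2 + 40*y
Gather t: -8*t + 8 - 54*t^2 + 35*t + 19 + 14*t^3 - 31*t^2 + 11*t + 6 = 14*t^3 - 85*t^2 + 38*t + 33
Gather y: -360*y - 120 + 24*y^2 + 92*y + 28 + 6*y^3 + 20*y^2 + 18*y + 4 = 6*y^3 + 44*y^2 - 250*y - 88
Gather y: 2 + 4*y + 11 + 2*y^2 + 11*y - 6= 2*y^2 + 15*y + 7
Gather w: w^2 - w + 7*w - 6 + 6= w^2 + 6*w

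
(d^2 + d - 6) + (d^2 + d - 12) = 2*d^2 + 2*d - 18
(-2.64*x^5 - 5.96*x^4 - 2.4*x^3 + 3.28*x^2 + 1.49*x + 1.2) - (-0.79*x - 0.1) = -2.64*x^5 - 5.96*x^4 - 2.4*x^3 + 3.28*x^2 + 2.28*x + 1.3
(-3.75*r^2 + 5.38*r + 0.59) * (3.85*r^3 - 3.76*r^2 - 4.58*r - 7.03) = -14.4375*r^5 + 34.813*r^4 - 0.782299999999999*r^3 - 0.496299999999998*r^2 - 40.5236*r - 4.1477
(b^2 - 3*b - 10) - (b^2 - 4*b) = b - 10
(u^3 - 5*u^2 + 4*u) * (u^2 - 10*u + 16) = u^5 - 15*u^4 + 70*u^3 - 120*u^2 + 64*u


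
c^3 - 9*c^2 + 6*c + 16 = (c - 8)*(c - 2)*(c + 1)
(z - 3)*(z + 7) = z^2 + 4*z - 21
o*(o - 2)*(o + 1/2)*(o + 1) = o^4 - o^3/2 - 5*o^2/2 - o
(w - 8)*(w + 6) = w^2 - 2*w - 48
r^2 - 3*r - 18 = (r - 6)*(r + 3)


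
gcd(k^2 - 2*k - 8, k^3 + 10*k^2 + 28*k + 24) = k + 2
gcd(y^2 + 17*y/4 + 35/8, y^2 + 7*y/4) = y + 7/4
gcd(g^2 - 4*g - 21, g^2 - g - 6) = 1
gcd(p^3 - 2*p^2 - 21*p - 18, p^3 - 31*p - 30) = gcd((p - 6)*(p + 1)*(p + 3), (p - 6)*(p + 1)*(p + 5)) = p^2 - 5*p - 6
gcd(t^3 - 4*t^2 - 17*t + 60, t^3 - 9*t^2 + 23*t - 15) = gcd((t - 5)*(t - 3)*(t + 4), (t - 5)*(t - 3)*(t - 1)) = t^2 - 8*t + 15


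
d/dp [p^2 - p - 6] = 2*p - 1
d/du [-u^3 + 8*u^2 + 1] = u*(16 - 3*u)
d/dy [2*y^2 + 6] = 4*y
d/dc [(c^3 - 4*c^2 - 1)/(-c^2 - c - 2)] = (c*(8 - 3*c)*(c^2 + c + 2) - (2*c + 1)*(-c^3 + 4*c^2 + 1))/(c^2 + c + 2)^2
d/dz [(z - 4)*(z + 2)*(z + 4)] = 3*z^2 + 4*z - 16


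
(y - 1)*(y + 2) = y^2 + y - 2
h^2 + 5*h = h*(h + 5)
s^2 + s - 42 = (s - 6)*(s + 7)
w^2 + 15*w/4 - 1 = (w - 1/4)*(w + 4)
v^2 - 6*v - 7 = (v - 7)*(v + 1)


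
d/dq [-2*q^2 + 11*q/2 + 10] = 11/2 - 4*q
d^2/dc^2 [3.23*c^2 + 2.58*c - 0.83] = 6.46000000000000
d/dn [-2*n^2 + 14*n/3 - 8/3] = 14/3 - 4*n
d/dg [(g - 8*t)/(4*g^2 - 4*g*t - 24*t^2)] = (g^2 - g*t - 6*t^2 - (g - 8*t)*(2*g - t))/(4*(-g^2 + g*t + 6*t^2)^2)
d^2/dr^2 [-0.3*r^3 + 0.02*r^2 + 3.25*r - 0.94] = 0.04 - 1.8*r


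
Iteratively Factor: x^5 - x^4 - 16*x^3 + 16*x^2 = (x + 4)*(x^4 - 5*x^3 + 4*x^2) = (x - 1)*(x + 4)*(x^3 - 4*x^2) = x*(x - 1)*(x + 4)*(x^2 - 4*x) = x^2*(x - 1)*(x + 4)*(x - 4)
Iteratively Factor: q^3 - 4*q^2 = (q)*(q^2 - 4*q) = q^2*(q - 4)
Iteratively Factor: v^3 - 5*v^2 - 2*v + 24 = (v + 2)*(v^2 - 7*v + 12) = (v - 3)*(v + 2)*(v - 4)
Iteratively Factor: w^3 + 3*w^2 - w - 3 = (w - 1)*(w^2 + 4*w + 3) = (w - 1)*(w + 3)*(w + 1)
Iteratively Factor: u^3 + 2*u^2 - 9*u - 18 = (u + 2)*(u^2 - 9) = (u + 2)*(u + 3)*(u - 3)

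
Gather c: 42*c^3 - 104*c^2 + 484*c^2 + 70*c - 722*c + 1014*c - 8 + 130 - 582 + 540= 42*c^3 + 380*c^2 + 362*c + 80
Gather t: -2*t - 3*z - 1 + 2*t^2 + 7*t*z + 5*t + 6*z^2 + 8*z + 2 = 2*t^2 + t*(7*z + 3) + 6*z^2 + 5*z + 1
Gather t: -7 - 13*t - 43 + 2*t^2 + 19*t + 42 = 2*t^2 + 6*t - 8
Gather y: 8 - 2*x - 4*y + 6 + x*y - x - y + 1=-3*x + y*(x - 5) + 15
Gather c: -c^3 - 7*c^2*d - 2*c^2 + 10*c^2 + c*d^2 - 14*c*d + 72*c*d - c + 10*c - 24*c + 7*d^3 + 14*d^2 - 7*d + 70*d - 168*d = -c^3 + c^2*(8 - 7*d) + c*(d^2 + 58*d - 15) + 7*d^3 + 14*d^2 - 105*d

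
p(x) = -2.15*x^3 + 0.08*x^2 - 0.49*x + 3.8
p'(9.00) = -521.50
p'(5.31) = -181.51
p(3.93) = -127.39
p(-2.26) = 30.13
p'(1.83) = -21.80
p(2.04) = -15.12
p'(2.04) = -27.01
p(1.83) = -10.01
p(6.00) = -460.66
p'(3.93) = -99.48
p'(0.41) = -1.51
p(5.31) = -318.45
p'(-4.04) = -106.41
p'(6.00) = -231.73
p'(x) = -6.45*x^2 + 0.16*x - 0.49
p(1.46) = -3.44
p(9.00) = -1561.48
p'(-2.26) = -33.80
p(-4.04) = 148.85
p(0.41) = 3.46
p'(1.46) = -14.01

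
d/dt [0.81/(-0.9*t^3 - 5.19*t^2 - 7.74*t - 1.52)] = (2.187*t^2 + 8.4078*t + 6.2694)/(0.9*t^3 + 5.19*t^2 + 7.74*t + 1.52)^2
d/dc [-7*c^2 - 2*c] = -14*c - 2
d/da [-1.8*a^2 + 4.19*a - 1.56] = 4.19 - 3.6*a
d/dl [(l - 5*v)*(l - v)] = 2*l - 6*v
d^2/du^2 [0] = 0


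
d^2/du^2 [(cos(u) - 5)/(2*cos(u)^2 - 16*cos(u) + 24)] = (-9*(1 - cos(2*u))^2*cos(u)/4 + 3*(1 - cos(2*u))^2 + 470*cos(u) - 11*cos(2*u) - 27*cos(3*u)/2 + cos(5*u)/2 - 351)/(2*(cos(u) - 6)^3*(cos(u) - 2)^3)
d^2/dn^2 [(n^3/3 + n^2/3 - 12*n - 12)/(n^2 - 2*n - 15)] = 2*(-5*n^3 + 9*n^2 - 243*n + 207)/(n^6 - 6*n^5 - 33*n^4 + 172*n^3 + 495*n^2 - 1350*n - 3375)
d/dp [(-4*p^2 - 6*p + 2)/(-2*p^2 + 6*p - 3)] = 2*(-18*p^2 + 16*p + 3)/(4*p^4 - 24*p^3 + 48*p^2 - 36*p + 9)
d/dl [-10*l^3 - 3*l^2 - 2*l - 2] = -30*l^2 - 6*l - 2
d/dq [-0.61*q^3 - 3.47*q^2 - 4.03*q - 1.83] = -1.83*q^2 - 6.94*q - 4.03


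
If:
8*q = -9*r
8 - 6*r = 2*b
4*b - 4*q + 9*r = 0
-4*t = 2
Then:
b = 36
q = 12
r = -32/3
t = -1/2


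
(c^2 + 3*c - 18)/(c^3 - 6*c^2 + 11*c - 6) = (c + 6)/(c^2 - 3*c + 2)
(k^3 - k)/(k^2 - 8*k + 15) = (k^3 - k)/(k^2 - 8*k + 15)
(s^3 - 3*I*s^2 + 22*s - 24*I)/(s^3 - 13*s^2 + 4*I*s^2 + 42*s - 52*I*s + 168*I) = (s^2 - 7*I*s - 6)/(s^2 - 13*s + 42)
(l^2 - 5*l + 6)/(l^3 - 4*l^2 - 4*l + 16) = (l - 3)/(l^2 - 2*l - 8)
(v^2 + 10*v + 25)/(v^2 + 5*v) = (v + 5)/v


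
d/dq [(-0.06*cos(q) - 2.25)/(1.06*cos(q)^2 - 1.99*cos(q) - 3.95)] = (-0.0636*cos(q)^2 - 4.77*cos(q) + 4.2405)*sin(q)/(1.1236*cos(q)^4 - 4.2188*cos(q)^3 - 4.4139*cos(q)^2 + 15.721*cos(q) + 15.6025)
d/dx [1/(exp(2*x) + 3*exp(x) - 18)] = (-2*exp(x) - 3)*exp(x)/(exp(2*x) + 3*exp(x) - 18)^2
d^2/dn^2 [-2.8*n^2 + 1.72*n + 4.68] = -5.60000000000000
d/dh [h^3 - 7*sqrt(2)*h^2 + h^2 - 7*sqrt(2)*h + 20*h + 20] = 3*h^2 - 14*sqrt(2)*h + 2*h - 7*sqrt(2) + 20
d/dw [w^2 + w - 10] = 2*w + 1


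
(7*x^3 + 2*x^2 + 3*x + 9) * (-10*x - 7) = -70*x^4 - 69*x^3 - 44*x^2 - 111*x - 63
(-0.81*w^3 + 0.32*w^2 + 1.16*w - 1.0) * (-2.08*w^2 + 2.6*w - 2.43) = 1.6848*w^5 - 2.7716*w^4 + 0.3875*w^3 + 4.3184*w^2 - 5.4188*w + 2.43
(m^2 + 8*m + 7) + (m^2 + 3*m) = 2*m^2 + 11*m + 7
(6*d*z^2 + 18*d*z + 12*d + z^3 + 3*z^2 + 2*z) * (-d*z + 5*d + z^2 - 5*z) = -6*d^2*z^3 + 12*d^2*z^2 + 78*d^2*z + 60*d^2 + 5*d*z^4 - 10*d*z^3 - 65*d*z^2 - 50*d*z + z^5 - 2*z^4 - 13*z^3 - 10*z^2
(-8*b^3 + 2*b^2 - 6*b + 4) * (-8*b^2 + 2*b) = 64*b^5 - 32*b^4 + 52*b^3 - 44*b^2 + 8*b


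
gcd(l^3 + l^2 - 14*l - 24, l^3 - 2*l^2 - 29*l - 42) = l^2 + 5*l + 6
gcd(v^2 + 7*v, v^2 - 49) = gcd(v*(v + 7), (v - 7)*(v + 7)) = v + 7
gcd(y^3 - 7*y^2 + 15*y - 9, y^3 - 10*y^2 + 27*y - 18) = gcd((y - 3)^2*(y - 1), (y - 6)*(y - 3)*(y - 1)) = y^2 - 4*y + 3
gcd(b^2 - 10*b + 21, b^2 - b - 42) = b - 7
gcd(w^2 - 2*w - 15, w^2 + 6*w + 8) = 1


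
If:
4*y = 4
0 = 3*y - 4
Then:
No Solution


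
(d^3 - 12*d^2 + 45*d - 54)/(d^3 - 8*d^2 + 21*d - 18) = (d - 6)/(d - 2)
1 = 1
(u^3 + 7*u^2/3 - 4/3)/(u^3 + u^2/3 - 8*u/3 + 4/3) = (u + 1)/(u - 1)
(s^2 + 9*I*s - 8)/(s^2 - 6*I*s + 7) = (s + 8*I)/(s - 7*I)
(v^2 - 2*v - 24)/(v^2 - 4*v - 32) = (v - 6)/(v - 8)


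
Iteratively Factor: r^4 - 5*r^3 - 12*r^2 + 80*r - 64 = (r - 1)*(r^3 - 4*r^2 - 16*r + 64) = (r - 4)*(r - 1)*(r^2 - 16) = (r - 4)*(r - 1)*(r + 4)*(r - 4)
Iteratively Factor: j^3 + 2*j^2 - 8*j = (j + 4)*(j^2 - 2*j) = j*(j + 4)*(j - 2)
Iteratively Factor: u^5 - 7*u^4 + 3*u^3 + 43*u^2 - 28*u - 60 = (u + 2)*(u^4 - 9*u^3 + 21*u^2 + u - 30) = (u - 5)*(u + 2)*(u^3 - 4*u^2 + u + 6) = (u - 5)*(u - 3)*(u + 2)*(u^2 - u - 2) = (u - 5)*(u - 3)*(u + 1)*(u + 2)*(u - 2)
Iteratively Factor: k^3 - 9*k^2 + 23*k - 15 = (k - 3)*(k^2 - 6*k + 5) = (k - 5)*(k - 3)*(k - 1)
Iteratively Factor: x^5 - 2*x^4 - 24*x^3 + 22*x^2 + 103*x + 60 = (x + 1)*(x^4 - 3*x^3 - 21*x^2 + 43*x + 60) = (x + 1)^2*(x^3 - 4*x^2 - 17*x + 60) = (x - 3)*(x + 1)^2*(x^2 - x - 20) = (x - 3)*(x + 1)^2*(x + 4)*(x - 5)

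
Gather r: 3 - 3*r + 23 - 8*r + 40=66 - 11*r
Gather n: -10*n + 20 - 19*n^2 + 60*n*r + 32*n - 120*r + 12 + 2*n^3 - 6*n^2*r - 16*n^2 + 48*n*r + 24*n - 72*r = 2*n^3 + n^2*(-6*r - 35) + n*(108*r + 46) - 192*r + 32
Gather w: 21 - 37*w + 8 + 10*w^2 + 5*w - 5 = 10*w^2 - 32*w + 24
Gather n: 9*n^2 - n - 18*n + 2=9*n^2 - 19*n + 2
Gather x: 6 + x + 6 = x + 12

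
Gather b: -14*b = -14*b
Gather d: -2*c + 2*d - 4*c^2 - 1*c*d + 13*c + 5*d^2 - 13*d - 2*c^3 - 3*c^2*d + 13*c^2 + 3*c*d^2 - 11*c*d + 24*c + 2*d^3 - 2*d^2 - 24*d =-2*c^3 + 9*c^2 + 35*c + 2*d^3 + d^2*(3*c + 3) + d*(-3*c^2 - 12*c - 35)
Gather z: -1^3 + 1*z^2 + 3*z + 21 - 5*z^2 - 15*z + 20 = -4*z^2 - 12*z + 40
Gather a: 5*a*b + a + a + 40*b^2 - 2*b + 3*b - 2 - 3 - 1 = a*(5*b + 2) + 40*b^2 + b - 6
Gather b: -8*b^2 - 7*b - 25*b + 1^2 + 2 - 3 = -8*b^2 - 32*b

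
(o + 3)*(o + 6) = o^2 + 9*o + 18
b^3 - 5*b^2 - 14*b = b*(b - 7)*(b + 2)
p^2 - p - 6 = (p - 3)*(p + 2)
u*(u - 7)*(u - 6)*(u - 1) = u^4 - 14*u^3 + 55*u^2 - 42*u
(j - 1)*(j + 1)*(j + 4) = j^3 + 4*j^2 - j - 4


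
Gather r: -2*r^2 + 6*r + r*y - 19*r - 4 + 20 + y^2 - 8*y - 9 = -2*r^2 + r*(y - 13) + y^2 - 8*y + 7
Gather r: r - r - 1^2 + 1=0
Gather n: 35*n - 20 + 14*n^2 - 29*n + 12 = 14*n^2 + 6*n - 8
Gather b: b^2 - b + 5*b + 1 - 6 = b^2 + 4*b - 5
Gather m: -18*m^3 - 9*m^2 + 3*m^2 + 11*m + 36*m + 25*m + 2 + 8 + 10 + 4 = -18*m^3 - 6*m^2 + 72*m + 24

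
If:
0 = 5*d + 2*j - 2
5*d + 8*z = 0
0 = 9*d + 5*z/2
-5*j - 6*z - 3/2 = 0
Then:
No Solution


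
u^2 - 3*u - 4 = (u - 4)*(u + 1)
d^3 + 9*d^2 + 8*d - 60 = (d - 2)*(d + 5)*(d + 6)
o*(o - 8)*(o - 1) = o^3 - 9*o^2 + 8*o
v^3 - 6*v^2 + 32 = (v - 4)^2*(v + 2)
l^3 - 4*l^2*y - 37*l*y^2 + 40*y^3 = (l - 8*y)*(l - y)*(l + 5*y)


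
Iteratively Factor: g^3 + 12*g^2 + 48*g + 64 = (g + 4)*(g^2 + 8*g + 16) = (g + 4)^2*(g + 4)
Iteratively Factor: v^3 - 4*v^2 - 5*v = (v)*(v^2 - 4*v - 5) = v*(v - 5)*(v + 1)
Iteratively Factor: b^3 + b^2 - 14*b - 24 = (b - 4)*(b^2 + 5*b + 6) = (b - 4)*(b + 2)*(b + 3)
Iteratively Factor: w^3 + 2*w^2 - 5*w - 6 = (w + 1)*(w^2 + w - 6) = (w + 1)*(w + 3)*(w - 2)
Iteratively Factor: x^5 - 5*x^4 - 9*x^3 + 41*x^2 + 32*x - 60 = (x - 3)*(x^4 - 2*x^3 - 15*x^2 - 4*x + 20) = (x - 3)*(x + 2)*(x^3 - 4*x^2 - 7*x + 10) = (x - 3)*(x - 1)*(x + 2)*(x^2 - 3*x - 10) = (x - 5)*(x - 3)*(x - 1)*(x + 2)*(x + 2)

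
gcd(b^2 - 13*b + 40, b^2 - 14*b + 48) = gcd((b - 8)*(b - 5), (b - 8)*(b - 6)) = b - 8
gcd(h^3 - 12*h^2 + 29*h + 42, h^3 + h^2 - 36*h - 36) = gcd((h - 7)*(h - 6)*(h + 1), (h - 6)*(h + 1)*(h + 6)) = h^2 - 5*h - 6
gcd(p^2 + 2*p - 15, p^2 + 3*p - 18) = p - 3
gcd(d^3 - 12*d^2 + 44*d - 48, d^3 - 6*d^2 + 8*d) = d^2 - 6*d + 8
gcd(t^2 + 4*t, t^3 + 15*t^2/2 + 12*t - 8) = t + 4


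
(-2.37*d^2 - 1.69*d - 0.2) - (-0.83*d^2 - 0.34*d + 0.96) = -1.54*d^2 - 1.35*d - 1.16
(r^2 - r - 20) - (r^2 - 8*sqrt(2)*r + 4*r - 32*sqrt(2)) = -5*r + 8*sqrt(2)*r - 20 + 32*sqrt(2)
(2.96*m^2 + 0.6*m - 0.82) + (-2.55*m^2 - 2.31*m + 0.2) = 0.41*m^2 - 1.71*m - 0.62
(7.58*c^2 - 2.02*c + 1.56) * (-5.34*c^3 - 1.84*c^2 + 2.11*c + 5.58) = -40.4772*c^5 - 3.1604*c^4 + 11.3802*c^3 + 35.1638*c^2 - 7.98*c + 8.7048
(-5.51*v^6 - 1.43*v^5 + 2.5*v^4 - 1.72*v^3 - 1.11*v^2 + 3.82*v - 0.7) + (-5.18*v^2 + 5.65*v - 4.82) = -5.51*v^6 - 1.43*v^5 + 2.5*v^4 - 1.72*v^3 - 6.29*v^2 + 9.47*v - 5.52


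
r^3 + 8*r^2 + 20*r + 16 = (r + 2)^2*(r + 4)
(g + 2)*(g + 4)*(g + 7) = g^3 + 13*g^2 + 50*g + 56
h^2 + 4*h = h*(h + 4)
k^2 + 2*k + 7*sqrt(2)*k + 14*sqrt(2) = (k + 2)*(k + 7*sqrt(2))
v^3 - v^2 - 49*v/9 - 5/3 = (v - 3)*(v + 1/3)*(v + 5/3)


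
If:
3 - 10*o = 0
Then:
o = 3/10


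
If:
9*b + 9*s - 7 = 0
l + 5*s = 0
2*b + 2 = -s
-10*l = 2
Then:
No Solution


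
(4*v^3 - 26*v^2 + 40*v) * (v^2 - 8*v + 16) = 4*v^5 - 58*v^4 + 312*v^3 - 736*v^2 + 640*v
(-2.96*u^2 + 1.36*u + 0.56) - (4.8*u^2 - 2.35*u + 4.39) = -7.76*u^2 + 3.71*u - 3.83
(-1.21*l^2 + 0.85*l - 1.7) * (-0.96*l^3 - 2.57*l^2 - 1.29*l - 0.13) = 1.1616*l^5 + 2.2937*l^4 + 1.0084*l^3 + 3.4298*l^2 + 2.0825*l + 0.221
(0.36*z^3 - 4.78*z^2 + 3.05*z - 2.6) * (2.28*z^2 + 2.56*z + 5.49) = 0.8208*z^5 - 9.9768*z^4 - 3.3064*z^3 - 24.3622*z^2 + 10.0885*z - 14.274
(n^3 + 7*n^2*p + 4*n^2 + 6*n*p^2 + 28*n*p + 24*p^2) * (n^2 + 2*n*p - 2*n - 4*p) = n^5 + 9*n^4*p + 2*n^4 + 20*n^3*p^2 + 18*n^3*p - 8*n^3 + 12*n^2*p^3 + 40*n^2*p^2 - 72*n^2*p + 24*n*p^3 - 160*n*p^2 - 96*p^3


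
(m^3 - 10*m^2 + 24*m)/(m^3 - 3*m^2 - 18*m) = (m - 4)/(m + 3)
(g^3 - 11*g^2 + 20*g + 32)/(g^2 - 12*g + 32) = g + 1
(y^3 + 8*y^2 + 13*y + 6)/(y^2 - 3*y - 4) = (y^2 + 7*y + 6)/(y - 4)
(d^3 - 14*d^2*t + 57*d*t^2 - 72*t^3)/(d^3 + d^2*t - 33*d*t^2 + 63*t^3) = (d - 8*t)/(d + 7*t)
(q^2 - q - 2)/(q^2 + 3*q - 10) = (q + 1)/(q + 5)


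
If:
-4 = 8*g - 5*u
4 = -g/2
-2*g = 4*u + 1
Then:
No Solution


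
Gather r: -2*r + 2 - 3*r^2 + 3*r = -3*r^2 + r + 2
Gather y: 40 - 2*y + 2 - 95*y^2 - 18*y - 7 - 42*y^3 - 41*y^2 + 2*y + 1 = -42*y^3 - 136*y^2 - 18*y + 36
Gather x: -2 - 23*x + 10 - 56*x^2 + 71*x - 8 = -56*x^2 + 48*x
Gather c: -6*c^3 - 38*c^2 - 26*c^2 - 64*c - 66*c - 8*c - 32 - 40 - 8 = -6*c^3 - 64*c^2 - 138*c - 80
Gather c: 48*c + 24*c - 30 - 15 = 72*c - 45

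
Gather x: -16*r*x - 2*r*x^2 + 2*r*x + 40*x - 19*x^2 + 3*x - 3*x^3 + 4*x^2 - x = -3*x^3 + x^2*(-2*r - 15) + x*(42 - 14*r)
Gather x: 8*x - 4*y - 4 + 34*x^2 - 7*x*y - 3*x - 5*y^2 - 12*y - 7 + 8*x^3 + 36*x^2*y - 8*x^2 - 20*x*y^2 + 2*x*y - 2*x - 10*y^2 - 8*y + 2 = 8*x^3 + x^2*(36*y + 26) + x*(-20*y^2 - 5*y + 3) - 15*y^2 - 24*y - 9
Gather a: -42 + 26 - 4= -20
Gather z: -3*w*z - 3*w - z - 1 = -3*w + z*(-3*w - 1) - 1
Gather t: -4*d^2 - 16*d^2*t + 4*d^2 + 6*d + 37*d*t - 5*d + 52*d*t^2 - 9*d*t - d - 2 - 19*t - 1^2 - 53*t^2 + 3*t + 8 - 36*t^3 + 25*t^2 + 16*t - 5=-36*t^3 + t^2*(52*d - 28) + t*(-16*d^2 + 28*d)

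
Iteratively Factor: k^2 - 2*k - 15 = (k + 3)*(k - 5)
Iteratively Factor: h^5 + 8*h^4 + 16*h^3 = (h + 4)*(h^4 + 4*h^3) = h*(h + 4)*(h^3 + 4*h^2) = h*(h + 4)^2*(h^2) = h^2*(h + 4)^2*(h)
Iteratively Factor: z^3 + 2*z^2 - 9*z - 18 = (z + 3)*(z^2 - z - 6) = (z - 3)*(z + 3)*(z + 2)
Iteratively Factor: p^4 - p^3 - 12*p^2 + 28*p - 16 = (p - 2)*(p^3 + p^2 - 10*p + 8) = (p - 2)*(p - 1)*(p^2 + 2*p - 8) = (p - 2)*(p - 1)*(p + 4)*(p - 2)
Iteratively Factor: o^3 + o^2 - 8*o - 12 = (o + 2)*(o^2 - o - 6) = (o + 2)^2*(o - 3)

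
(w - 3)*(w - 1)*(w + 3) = w^3 - w^2 - 9*w + 9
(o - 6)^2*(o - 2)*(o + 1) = o^4 - 13*o^3 + 46*o^2 - 12*o - 72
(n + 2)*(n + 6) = n^2 + 8*n + 12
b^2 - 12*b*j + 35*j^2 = (b - 7*j)*(b - 5*j)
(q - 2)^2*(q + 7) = q^3 + 3*q^2 - 24*q + 28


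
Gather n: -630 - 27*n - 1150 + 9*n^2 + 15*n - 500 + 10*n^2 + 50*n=19*n^2 + 38*n - 2280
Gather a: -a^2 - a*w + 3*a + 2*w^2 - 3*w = -a^2 + a*(3 - w) + 2*w^2 - 3*w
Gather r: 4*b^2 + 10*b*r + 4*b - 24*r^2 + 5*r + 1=4*b^2 + 4*b - 24*r^2 + r*(10*b + 5) + 1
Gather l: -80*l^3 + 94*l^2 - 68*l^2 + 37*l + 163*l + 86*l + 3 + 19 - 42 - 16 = -80*l^3 + 26*l^2 + 286*l - 36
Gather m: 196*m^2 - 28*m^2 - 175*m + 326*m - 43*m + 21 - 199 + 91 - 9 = 168*m^2 + 108*m - 96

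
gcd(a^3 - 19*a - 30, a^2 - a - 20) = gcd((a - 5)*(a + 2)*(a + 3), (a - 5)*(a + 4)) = a - 5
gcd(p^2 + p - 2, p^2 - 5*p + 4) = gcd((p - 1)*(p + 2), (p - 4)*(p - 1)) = p - 1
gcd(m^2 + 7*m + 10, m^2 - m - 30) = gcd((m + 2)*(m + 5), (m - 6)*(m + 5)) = m + 5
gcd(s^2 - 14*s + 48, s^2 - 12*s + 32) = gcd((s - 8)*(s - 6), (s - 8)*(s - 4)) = s - 8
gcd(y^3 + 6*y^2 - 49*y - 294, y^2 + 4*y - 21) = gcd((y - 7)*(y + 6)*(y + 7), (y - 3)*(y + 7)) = y + 7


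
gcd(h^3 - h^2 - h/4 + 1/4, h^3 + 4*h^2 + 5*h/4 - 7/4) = h - 1/2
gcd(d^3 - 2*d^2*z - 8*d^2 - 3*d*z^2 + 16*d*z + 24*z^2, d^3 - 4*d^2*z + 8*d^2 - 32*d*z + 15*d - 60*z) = 1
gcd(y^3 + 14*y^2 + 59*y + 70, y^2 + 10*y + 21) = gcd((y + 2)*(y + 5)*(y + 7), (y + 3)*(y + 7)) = y + 7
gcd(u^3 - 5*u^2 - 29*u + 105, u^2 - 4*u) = 1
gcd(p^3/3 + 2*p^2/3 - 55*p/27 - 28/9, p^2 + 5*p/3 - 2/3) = 1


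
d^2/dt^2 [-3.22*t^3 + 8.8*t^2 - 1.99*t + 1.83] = 17.6 - 19.32*t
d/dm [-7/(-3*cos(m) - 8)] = 21*sin(m)/(3*cos(m) + 8)^2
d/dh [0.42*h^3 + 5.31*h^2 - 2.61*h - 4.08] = 1.26*h^2 + 10.62*h - 2.61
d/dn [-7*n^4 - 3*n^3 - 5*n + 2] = -28*n^3 - 9*n^2 - 5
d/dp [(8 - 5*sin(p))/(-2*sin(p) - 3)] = 31*cos(p)/(2*sin(p) + 3)^2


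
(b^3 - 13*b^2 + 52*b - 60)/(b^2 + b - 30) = (b^2 - 8*b + 12)/(b + 6)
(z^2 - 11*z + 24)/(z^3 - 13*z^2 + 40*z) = (z - 3)/(z*(z - 5))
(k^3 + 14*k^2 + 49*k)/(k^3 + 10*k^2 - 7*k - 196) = k/(k - 4)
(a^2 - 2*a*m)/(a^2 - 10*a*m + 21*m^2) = a*(a - 2*m)/(a^2 - 10*a*m + 21*m^2)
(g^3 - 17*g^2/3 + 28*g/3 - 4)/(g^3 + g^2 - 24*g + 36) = (g - 2/3)/(g + 6)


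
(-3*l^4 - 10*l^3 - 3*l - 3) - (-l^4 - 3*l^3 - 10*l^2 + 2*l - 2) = -2*l^4 - 7*l^3 + 10*l^2 - 5*l - 1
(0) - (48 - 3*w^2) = 3*w^2 - 48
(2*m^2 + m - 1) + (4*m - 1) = 2*m^2 + 5*m - 2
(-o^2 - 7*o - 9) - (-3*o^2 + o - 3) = 2*o^2 - 8*o - 6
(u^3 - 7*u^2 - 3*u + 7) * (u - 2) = u^4 - 9*u^3 + 11*u^2 + 13*u - 14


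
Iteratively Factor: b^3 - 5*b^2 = (b)*(b^2 - 5*b) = b*(b - 5)*(b)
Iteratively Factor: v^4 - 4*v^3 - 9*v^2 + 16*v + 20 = (v - 5)*(v^3 + v^2 - 4*v - 4) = (v - 5)*(v + 2)*(v^2 - v - 2) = (v - 5)*(v + 1)*(v + 2)*(v - 2)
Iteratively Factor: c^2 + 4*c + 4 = (c + 2)*(c + 2)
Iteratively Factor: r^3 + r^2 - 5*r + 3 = (r - 1)*(r^2 + 2*r - 3) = (r - 1)^2*(r + 3)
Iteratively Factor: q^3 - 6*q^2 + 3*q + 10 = (q - 2)*(q^2 - 4*q - 5) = (q - 2)*(q + 1)*(q - 5)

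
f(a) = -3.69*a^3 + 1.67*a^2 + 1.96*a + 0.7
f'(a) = -11.07*a^2 + 3.34*a + 1.96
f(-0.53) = 0.68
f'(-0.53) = -2.92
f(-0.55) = 0.74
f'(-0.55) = -3.23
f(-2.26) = 47.39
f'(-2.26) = -62.13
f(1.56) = -6.19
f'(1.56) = -19.77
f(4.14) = -224.40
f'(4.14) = -173.95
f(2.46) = -39.31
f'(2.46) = -56.81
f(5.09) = -432.67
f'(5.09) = -267.84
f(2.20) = -26.20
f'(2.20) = -44.27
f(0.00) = 0.70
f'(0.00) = 1.96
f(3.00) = -78.02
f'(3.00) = -87.65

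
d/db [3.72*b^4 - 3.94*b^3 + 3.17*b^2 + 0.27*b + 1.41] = 14.88*b^3 - 11.82*b^2 + 6.34*b + 0.27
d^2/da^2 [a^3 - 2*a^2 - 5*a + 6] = 6*a - 4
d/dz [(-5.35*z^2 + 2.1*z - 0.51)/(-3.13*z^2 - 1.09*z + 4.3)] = (12.4045*z^2 - 49.2026*z + 8.4741)/(9.7969*z^4 + 6.8234*z^3 - 25.7299*z^2 - 9.374*z + 18.49)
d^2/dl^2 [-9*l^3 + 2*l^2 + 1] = 4 - 54*l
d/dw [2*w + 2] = 2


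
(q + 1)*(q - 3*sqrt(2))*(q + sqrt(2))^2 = q^4 - sqrt(2)*q^3 + q^3 - 10*q^2 - sqrt(2)*q^2 - 10*q - 6*sqrt(2)*q - 6*sqrt(2)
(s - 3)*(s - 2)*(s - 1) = s^3 - 6*s^2 + 11*s - 6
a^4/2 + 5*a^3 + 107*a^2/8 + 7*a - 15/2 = (a/2 + 1)*(a - 1/2)*(a + 5/2)*(a + 6)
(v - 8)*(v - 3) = v^2 - 11*v + 24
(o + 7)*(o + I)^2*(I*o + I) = I*o^4 - 2*o^3 + 8*I*o^3 - 16*o^2 + 6*I*o^2 - 14*o - 8*I*o - 7*I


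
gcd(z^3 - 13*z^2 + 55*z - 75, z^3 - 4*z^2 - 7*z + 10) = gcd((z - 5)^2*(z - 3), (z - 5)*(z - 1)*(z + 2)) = z - 5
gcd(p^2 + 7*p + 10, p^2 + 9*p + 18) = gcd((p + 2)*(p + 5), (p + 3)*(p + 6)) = 1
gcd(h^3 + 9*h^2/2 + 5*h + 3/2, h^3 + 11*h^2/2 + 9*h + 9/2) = h^2 + 4*h + 3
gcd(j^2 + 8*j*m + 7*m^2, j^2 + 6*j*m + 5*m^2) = j + m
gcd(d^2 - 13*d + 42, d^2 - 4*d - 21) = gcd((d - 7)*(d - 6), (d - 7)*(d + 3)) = d - 7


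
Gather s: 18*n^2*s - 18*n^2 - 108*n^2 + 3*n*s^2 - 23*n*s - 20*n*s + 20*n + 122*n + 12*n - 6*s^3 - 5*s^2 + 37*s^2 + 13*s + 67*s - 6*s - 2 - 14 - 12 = -126*n^2 + 154*n - 6*s^3 + s^2*(3*n + 32) + s*(18*n^2 - 43*n + 74) - 28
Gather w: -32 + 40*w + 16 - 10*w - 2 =30*w - 18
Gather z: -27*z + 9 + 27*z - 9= 0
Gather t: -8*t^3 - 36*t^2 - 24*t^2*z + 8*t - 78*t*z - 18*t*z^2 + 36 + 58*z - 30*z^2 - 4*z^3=-8*t^3 + t^2*(-24*z - 36) + t*(-18*z^2 - 78*z + 8) - 4*z^3 - 30*z^2 + 58*z + 36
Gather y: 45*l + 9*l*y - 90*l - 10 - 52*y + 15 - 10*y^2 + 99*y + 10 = -45*l - 10*y^2 + y*(9*l + 47) + 15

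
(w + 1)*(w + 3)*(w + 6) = w^3 + 10*w^2 + 27*w + 18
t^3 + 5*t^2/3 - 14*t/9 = t*(t - 2/3)*(t + 7/3)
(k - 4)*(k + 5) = k^2 + k - 20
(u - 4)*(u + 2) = u^2 - 2*u - 8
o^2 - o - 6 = (o - 3)*(o + 2)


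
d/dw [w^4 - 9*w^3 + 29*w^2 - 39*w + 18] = 4*w^3 - 27*w^2 + 58*w - 39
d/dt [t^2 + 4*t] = 2*t + 4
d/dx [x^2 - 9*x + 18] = 2*x - 9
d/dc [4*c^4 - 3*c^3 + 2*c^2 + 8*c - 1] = 16*c^3 - 9*c^2 + 4*c + 8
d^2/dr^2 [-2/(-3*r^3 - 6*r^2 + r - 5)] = 4*(-3*(3*r + 2)*(3*r^3 + 6*r^2 - r + 5) + (9*r^2 + 12*r - 1)^2)/(3*r^3 + 6*r^2 - r + 5)^3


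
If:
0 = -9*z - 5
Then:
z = -5/9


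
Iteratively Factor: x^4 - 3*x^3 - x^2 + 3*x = (x - 1)*(x^3 - 2*x^2 - 3*x) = (x - 1)*(x + 1)*(x^2 - 3*x) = x*(x - 1)*(x + 1)*(x - 3)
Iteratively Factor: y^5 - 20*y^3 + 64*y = (y - 2)*(y^4 + 2*y^3 - 16*y^2 - 32*y) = (y - 4)*(y - 2)*(y^3 + 6*y^2 + 8*y) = (y - 4)*(y - 2)*(y + 4)*(y^2 + 2*y) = (y - 4)*(y - 2)*(y + 2)*(y + 4)*(y)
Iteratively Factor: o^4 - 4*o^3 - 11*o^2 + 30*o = (o + 3)*(o^3 - 7*o^2 + 10*o) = (o - 5)*(o + 3)*(o^2 - 2*o) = o*(o - 5)*(o + 3)*(o - 2)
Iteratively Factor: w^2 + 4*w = (w)*(w + 4)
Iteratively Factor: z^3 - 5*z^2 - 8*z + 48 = (z + 3)*(z^2 - 8*z + 16) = (z - 4)*(z + 3)*(z - 4)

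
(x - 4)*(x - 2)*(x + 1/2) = x^3 - 11*x^2/2 + 5*x + 4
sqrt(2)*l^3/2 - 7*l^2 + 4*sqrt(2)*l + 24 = (l - 6*sqrt(2))*(l - 2*sqrt(2))*(sqrt(2)*l/2 + 1)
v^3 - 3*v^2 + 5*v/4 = v*(v - 5/2)*(v - 1/2)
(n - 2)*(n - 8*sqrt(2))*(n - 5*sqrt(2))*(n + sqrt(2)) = n^4 - 12*sqrt(2)*n^3 - 2*n^3 + 24*sqrt(2)*n^2 + 54*n^2 - 108*n + 80*sqrt(2)*n - 160*sqrt(2)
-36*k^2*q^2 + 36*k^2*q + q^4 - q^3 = q*(-6*k + q)*(6*k + q)*(q - 1)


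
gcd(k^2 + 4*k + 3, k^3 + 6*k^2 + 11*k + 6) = k^2 + 4*k + 3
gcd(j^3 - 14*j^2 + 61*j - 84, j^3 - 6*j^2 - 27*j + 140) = j^2 - 11*j + 28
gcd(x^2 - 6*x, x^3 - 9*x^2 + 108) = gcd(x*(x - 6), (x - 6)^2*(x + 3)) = x - 6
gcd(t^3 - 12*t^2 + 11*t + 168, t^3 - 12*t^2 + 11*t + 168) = t^3 - 12*t^2 + 11*t + 168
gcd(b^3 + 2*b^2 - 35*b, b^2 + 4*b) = b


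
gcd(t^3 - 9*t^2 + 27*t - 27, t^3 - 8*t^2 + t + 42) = t - 3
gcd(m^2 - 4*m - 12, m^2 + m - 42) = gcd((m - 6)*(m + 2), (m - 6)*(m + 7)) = m - 6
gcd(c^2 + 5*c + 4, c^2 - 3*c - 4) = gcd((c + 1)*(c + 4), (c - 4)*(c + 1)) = c + 1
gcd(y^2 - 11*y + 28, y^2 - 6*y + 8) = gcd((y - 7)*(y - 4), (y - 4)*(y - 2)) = y - 4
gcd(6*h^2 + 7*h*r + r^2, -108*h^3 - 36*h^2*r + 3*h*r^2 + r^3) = 6*h + r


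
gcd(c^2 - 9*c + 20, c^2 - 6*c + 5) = c - 5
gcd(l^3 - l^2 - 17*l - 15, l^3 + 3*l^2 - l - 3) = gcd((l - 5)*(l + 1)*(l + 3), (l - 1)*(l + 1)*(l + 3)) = l^2 + 4*l + 3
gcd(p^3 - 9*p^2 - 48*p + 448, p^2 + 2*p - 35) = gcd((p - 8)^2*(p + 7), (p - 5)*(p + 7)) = p + 7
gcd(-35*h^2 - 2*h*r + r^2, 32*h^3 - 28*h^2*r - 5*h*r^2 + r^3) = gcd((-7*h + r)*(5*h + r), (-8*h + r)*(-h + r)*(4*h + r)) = 1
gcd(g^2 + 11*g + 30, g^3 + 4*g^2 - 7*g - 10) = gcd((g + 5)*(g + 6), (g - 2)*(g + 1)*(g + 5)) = g + 5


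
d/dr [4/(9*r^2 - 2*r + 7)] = 8*(1 - 9*r)/(9*r^2 - 2*r + 7)^2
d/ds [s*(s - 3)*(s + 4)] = 3*s^2 + 2*s - 12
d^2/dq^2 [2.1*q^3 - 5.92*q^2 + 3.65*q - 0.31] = 12.6*q - 11.84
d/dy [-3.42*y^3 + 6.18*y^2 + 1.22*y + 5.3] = -10.26*y^2 + 12.36*y + 1.22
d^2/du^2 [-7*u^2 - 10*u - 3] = -14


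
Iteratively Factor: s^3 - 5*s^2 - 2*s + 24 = (s + 2)*(s^2 - 7*s + 12) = (s - 4)*(s + 2)*(s - 3)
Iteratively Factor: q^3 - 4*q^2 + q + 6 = (q - 3)*(q^2 - q - 2) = (q - 3)*(q - 2)*(q + 1)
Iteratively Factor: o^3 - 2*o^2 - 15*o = (o - 5)*(o^2 + 3*o) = o*(o - 5)*(o + 3)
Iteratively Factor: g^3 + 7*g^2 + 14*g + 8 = (g + 4)*(g^2 + 3*g + 2) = (g + 2)*(g + 4)*(g + 1)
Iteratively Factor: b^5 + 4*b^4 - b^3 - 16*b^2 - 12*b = (b + 1)*(b^4 + 3*b^3 - 4*b^2 - 12*b) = (b - 2)*(b + 1)*(b^3 + 5*b^2 + 6*b) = (b - 2)*(b + 1)*(b + 3)*(b^2 + 2*b) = (b - 2)*(b + 1)*(b + 2)*(b + 3)*(b)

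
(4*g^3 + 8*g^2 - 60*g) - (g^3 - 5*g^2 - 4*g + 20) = 3*g^3 + 13*g^2 - 56*g - 20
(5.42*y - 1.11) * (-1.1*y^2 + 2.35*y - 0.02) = -5.962*y^3 + 13.958*y^2 - 2.7169*y + 0.0222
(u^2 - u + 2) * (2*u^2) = 2*u^4 - 2*u^3 + 4*u^2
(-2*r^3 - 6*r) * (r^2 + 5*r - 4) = -2*r^5 - 10*r^4 + 2*r^3 - 30*r^2 + 24*r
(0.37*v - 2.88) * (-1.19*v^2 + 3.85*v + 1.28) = -0.4403*v^3 + 4.8517*v^2 - 10.6144*v - 3.6864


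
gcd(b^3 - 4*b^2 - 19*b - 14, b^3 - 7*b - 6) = b^2 + 3*b + 2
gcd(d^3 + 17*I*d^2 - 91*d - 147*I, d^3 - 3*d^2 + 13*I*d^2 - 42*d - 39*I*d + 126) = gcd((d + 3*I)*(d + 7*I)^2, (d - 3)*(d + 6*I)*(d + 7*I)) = d + 7*I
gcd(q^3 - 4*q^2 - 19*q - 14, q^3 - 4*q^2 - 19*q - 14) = q^3 - 4*q^2 - 19*q - 14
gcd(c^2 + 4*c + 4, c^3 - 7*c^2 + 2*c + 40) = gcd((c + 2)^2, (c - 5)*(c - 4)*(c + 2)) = c + 2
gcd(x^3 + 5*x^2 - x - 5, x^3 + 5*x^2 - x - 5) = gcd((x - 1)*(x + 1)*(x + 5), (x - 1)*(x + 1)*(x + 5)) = x^3 + 5*x^2 - x - 5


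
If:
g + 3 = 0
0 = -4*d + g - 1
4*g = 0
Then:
No Solution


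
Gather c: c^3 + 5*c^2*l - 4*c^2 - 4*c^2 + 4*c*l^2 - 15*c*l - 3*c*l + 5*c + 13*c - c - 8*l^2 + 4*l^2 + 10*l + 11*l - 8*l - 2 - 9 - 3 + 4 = c^3 + c^2*(5*l - 8) + c*(4*l^2 - 18*l + 17) - 4*l^2 + 13*l - 10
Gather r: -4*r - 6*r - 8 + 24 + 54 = 70 - 10*r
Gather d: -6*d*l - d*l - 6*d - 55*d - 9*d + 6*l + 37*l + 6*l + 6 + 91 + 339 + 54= d*(-7*l - 70) + 49*l + 490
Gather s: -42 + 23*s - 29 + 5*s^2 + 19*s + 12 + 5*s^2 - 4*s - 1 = 10*s^2 + 38*s - 60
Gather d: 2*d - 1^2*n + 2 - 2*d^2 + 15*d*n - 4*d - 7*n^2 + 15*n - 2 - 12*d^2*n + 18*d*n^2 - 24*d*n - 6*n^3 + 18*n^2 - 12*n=d^2*(-12*n - 2) + d*(18*n^2 - 9*n - 2) - 6*n^3 + 11*n^2 + 2*n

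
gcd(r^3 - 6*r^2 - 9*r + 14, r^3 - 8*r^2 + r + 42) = r^2 - 5*r - 14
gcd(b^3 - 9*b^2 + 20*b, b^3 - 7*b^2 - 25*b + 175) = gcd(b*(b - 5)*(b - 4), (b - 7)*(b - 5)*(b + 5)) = b - 5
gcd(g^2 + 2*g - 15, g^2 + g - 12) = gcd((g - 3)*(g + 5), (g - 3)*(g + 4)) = g - 3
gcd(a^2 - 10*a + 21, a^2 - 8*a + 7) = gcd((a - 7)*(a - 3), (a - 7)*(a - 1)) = a - 7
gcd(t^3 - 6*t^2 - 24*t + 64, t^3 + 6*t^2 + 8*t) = t + 4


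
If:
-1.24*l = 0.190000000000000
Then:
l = -0.15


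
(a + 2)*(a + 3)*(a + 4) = a^3 + 9*a^2 + 26*a + 24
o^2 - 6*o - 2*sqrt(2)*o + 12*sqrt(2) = (o - 6)*(o - 2*sqrt(2))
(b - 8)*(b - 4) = b^2 - 12*b + 32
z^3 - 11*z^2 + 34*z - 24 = (z - 6)*(z - 4)*(z - 1)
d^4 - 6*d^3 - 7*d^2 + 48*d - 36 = (d - 6)*(d - 2)*(d - 1)*(d + 3)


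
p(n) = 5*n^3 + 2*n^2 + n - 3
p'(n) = 15*n^2 + 4*n + 1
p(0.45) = -1.69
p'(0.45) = 5.84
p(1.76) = 32.21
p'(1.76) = 54.50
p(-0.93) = -6.22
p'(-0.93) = 10.25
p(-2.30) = -55.56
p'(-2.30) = 71.15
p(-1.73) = -24.63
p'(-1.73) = 38.97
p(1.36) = 14.64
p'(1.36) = 34.18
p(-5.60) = -823.96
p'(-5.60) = 449.00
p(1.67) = 27.54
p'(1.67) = 49.51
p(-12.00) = -8367.00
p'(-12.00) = 2113.00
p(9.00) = 3813.00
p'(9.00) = 1252.00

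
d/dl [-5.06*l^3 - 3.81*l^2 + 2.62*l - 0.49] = -15.18*l^2 - 7.62*l + 2.62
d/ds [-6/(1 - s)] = -6/(s - 1)^2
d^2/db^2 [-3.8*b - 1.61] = 0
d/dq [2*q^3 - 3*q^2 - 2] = 6*q*(q - 1)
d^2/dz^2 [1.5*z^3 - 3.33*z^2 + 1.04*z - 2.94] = 9.0*z - 6.66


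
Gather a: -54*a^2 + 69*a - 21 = -54*a^2 + 69*a - 21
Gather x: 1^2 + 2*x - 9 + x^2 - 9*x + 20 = x^2 - 7*x + 12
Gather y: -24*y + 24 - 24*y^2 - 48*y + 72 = -24*y^2 - 72*y + 96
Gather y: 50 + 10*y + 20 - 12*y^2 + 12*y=-12*y^2 + 22*y + 70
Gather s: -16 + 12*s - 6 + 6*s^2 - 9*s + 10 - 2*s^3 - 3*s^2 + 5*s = -2*s^3 + 3*s^2 + 8*s - 12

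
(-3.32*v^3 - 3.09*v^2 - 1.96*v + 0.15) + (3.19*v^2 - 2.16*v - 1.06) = -3.32*v^3 + 0.1*v^2 - 4.12*v - 0.91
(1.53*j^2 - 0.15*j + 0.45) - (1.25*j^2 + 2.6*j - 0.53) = 0.28*j^2 - 2.75*j + 0.98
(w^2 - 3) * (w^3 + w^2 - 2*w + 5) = w^5 + w^4 - 5*w^3 + 2*w^2 + 6*w - 15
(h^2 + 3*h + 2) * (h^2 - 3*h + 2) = h^4 - 5*h^2 + 4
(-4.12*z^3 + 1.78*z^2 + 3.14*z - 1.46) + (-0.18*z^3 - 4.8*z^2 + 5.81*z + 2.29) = -4.3*z^3 - 3.02*z^2 + 8.95*z + 0.83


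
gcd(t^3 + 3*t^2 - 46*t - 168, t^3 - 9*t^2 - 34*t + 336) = t^2 - t - 42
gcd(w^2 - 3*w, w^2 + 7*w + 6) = 1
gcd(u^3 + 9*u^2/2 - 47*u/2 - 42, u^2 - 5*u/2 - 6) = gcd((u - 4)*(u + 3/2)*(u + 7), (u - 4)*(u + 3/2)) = u^2 - 5*u/2 - 6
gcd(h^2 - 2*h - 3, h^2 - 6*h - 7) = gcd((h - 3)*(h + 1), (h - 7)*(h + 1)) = h + 1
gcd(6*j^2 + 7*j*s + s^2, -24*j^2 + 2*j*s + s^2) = 6*j + s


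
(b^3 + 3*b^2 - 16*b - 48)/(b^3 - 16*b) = (b + 3)/b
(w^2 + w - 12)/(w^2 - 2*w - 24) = (w - 3)/(w - 6)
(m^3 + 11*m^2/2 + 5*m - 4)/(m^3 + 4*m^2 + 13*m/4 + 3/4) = 2*(2*m^3 + 11*m^2 + 10*m - 8)/(4*m^3 + 16*m^2 + 13*m + 3)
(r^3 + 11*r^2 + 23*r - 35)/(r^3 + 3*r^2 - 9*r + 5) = (r + 7)/(r - 1)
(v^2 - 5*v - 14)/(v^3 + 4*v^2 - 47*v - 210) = (v + 2)/(v^2 + 11*v + 30)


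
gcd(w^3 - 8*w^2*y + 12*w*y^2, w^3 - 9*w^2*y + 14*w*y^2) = -w^2 + 2*w*y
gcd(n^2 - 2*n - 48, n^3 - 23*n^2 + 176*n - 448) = n - 8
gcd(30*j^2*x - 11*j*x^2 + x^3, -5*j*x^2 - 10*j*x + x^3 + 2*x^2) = -5*j*x + x^2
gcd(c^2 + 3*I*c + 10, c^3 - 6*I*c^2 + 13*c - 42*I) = c - 2*I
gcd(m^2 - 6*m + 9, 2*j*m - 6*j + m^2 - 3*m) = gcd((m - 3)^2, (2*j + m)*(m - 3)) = m - 3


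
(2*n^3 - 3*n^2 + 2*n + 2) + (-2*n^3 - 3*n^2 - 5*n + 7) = -6*n^2 - 3*n + 9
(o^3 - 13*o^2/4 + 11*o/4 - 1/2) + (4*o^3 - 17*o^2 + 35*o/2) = 5*o^3 - 81*o^2/4 + 81*o/4 - 1/2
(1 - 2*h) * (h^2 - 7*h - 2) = -2*h^3 + 15*h^2 - 3*h - 2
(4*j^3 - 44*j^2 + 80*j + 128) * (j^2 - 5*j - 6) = 4*j^5 - 64*j^4 + 276*j^3 - 8*j^2 - 1120*j - 768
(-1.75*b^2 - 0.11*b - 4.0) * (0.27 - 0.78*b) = 1.365*b^3 - 0.3867*b^2 + 3.0903*b - 1.08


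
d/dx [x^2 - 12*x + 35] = 2*x - 12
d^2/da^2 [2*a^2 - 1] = 4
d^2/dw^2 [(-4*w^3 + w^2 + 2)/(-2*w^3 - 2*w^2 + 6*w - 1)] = 2*(-20*w^6 + 144*w^5 - 132*w^4 + 74*w^3 - 18*w^2 + 96*w - 69)/(8*w^9 + 24*w^8 - 48*w^7 - 124*w^6 + 168*w^5 + 156*w^4 - 282*w^3 + 114*w^2 - 18*w + 1)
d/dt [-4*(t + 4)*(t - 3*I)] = -8*t - 16 + 12*I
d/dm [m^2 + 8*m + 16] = 2*m + 8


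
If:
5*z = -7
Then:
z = -7/5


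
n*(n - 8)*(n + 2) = n^3 - 6*n^2 - 16*n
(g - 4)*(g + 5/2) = g^2 - 3*g/2 - 10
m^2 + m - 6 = (m - 2)*(m + 3)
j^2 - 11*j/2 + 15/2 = (j - 3)*(j - 5/2)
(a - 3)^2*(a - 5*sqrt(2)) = a^3 - 5*sqrt(2)*a^2 - 6*a^2 + 9*a + 30*sqrt(2)*a - 45*sqrt(2)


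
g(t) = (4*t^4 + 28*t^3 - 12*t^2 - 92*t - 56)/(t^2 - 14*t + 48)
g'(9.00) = -13857.78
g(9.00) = 14933.33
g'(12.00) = -589.69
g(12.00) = 5351.67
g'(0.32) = -2.68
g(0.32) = -1.96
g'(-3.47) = 2.24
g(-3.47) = -4.34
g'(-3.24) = 2.36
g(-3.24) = -3.81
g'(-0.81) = -0.44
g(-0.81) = -0.04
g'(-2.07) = 1.91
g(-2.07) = -1.13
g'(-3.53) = 2.20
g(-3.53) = -4.47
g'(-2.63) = 2.35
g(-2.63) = -2.34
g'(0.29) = -2.65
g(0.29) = -1.88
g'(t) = (14 - 2*t)*(4*t^4 + 28*t^3 - 12*t^2 - 92*t - 56)/(t^2 - 14*t + 48)^2 + (16*t^3 + 84*t^2 - 24*t - 92)/(t^2 - 14*t + 48)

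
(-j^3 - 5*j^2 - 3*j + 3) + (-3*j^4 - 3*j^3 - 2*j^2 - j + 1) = -3*j^4 - 4*j^3 - 7*j^2 - 4*j + 4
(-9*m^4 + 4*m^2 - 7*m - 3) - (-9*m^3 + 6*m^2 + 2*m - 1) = -9*m^4 + 9*m^3 - 2*m^2 - 9*m - 2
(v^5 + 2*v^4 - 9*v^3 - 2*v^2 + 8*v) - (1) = v^5 + 2*v^4 - 9*v^3 - 2*v^2 + 8*v - 1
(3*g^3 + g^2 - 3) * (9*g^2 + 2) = 27*g^5 + 9*g^4 + 6*g^3 - 25*g^2 - 6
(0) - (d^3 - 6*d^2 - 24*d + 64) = -d^3 + 6*d^2 + 24*d - 64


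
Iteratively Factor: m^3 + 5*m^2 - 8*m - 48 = (m + 4)*(m^2 + m - 12) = (m - 3)*(m + 4)*(m + 4)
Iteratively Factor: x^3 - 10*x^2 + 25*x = (x - 5)*(x^2 - 5*x) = (x - 5)^2*(x)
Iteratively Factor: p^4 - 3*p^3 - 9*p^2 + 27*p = (p)*(p^3 - 3*p^2 - 9*p + 27) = p*(p + 3)*(p^2 - 6*p + 9) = p*(p - 3)*(p + 3)*(p - 3)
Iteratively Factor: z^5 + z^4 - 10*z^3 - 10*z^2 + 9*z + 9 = (z - 3)*(z^4 + 4*z^3 + 2*z^2 - 4*z - 3) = (z - 3)*(z + 1)*(z^3 + 3*z^2 - z - 3) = (z - 3)*(z + 1)*(z + 3)*(z^2 - 1) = (z - 3)*(z - 1)*(z + 1)*(z + 3)*(z + 1)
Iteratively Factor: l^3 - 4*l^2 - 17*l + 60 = (l - 3)*(l^2 - l - 20) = (l - 3)*(l + 4)*(l - 5)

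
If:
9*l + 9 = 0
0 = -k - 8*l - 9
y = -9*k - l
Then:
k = -1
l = -1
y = 10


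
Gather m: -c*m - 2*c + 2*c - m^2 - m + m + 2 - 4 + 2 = -c*m - m^2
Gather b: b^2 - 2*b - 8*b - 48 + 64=b^2 - 10*b + 16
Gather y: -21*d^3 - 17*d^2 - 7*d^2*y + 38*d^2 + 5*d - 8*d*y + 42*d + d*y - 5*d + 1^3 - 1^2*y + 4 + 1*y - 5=-21*d^3 + 21*d^2 + 42*d + y*(-7*d^2 - 7*d)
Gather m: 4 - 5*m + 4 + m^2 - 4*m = m^2 - 9*m + 8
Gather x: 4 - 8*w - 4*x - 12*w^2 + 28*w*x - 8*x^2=-12*w^2 - 8*w - 8*x^2 + x*(28*w - 4) + 4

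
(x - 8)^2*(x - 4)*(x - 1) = x^4 - 21*x^3 + 148*x^2 - 384*x + 256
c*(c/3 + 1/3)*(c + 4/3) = c^3/3 + 7*c^2/9 + 4*c/9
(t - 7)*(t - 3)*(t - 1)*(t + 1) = t^4 - 10*t^3 + 20*t^2 + 10*t - 21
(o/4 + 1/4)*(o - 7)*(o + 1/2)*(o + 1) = o^4/4 - 9*o^3/8 - 31*o^2/8 - 27*o/8 - 7/8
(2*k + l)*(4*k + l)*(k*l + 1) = 8*k^3*l + 6*k^2*l^2 + 8*k^2 + k*l^3 + 6*k*l + l^2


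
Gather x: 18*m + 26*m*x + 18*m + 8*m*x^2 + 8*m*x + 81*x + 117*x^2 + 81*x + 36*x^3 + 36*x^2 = 36*m + 36*x^3 + x^2*(8*m + 153) + x*(34*m + 162)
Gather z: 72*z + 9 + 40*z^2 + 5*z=40*z^2 + 77*z + 9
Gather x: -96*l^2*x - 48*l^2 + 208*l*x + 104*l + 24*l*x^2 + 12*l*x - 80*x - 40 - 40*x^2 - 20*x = -48*l^2 + 104*l + x^2*(24*l - 40) + x*(-96*l^2 + 220*l - 100) - 40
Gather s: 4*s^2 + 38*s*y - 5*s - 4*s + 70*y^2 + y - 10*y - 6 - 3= 4*s^2 + s*(38*y - 9) + 70*y^2 - 9*y - 9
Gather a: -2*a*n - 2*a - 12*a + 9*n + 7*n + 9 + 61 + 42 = a*(-2*n - 14) + 16*n + 112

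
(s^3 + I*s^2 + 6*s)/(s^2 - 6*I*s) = (s^2 + I*s + 6)/(s - 6*I)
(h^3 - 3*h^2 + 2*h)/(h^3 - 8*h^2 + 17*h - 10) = h/(h - 5)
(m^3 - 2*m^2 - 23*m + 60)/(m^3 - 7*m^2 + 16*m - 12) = (m^2 + m - 20)/(m^2 - 4*m + 4)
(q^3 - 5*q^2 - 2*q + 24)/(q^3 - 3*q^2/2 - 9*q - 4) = 2*(q - 3)/(2*q + 1)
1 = 1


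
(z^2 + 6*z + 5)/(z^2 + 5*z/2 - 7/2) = 2*(z^2 + 6*z + 5)/(2*z^2 + 5*z - 7)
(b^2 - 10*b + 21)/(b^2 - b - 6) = (b - 7)/(b + 2)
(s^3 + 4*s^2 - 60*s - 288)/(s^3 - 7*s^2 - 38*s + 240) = (s + 6)/(s - 5)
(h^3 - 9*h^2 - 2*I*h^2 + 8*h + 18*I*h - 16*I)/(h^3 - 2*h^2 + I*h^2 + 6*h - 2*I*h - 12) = (h^2 - 9*h + 8)/(h^2 + h*(-2 + 3*I) - 6*I)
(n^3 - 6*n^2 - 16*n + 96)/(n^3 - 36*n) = (n^2 - 16)/(n*(n + 6))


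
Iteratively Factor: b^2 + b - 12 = (b - 3)*(b + 4)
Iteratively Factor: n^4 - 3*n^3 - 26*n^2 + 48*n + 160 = (n - 5)*(n^3 + 2*n^2 - 16*n - 32) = (n - 5)*(n - 4)*(n^2 + 6*n + 8) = (n - 5)*(n - 4)*(n + 2)*(n + 4)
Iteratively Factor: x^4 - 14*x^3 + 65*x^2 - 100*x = (x)*(x^3 - 14*x^2 + 65*x - 100) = x*(x - 4)*(x^2 - 10*x + 25) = x*(x - 5)*(x - 4)*(x - 5)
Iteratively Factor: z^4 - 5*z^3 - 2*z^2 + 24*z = (z - 4)*(z^3 - z^2 - 6*z) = (z - 4)*(z - 3)*(z^2 + 2*z) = z*(z - 4)*(z - 3)*(z + 2)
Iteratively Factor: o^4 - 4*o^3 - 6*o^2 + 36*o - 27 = (o + 3)*(o^3 - 7*o^2 + 15*o - 9) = (o - 3)*(o + 3)*(o^2 - 4*o + 3) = (o - 3)*(o - 1)*(o + 3)*(o - 3)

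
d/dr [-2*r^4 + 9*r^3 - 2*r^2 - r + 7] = -8*r^3 + 27*r^2 - 4*r - 1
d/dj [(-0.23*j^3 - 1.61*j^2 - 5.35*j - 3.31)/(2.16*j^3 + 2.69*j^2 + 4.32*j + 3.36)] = (2.8589*j^4 + 21.1248*j^3 + 26.5667*j^2 + 6.9886*j - 3.6768)/(4.6656*j^6 + 11.6208*j^5 + 25.8985*j^4 + 37.7568*j^3 + 36.7392*j^2 + 29.0304*j + 11.2896)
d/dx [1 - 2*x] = -2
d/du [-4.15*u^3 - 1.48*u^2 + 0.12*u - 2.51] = -12.45*u^2 - 2.96*u + 0.12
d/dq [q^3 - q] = 3*q^2 - 1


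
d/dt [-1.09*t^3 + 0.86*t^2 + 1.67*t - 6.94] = -3.27*t^2 + 1.72*t + 1.67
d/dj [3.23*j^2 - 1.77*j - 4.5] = 6.46*j - 1.77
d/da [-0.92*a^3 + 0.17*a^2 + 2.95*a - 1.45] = -2.76*a^2 + 0.34*a + 2.95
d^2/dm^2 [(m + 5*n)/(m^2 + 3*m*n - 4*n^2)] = 2*((m + 5*n)*(2*m + 3*n)^2 - (3*m + 8*n)*(m^2 + 3*m*n - 4*n^2))/(m^2 + 3*m*n - 4*n^2)^3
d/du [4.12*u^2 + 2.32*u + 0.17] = 8.24*u + 2.32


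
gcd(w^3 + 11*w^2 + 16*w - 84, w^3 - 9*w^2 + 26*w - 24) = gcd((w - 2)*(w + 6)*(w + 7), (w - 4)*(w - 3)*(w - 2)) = w - 2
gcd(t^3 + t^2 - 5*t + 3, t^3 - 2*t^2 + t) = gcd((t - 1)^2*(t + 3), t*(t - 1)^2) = t^2 - 2*t + 1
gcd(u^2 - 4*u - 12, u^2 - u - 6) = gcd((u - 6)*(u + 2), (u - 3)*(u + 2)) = u + 2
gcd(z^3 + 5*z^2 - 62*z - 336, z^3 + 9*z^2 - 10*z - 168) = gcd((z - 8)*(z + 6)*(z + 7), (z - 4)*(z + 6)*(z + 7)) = z^2 + 13*z + 42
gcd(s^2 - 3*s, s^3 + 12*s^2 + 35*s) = s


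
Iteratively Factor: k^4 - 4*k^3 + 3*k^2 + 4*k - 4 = (k - 2)*(k^3 - 2*k^2 - k + 2) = (k - 2)*(k + 1)*(k^2 - 3*k + 2) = (k - 2)^2*(k + 1)*(k - 1)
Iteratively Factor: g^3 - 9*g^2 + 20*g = (g)*(g^2 - 9*g + 20) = g*(g - 4)*(g - 5)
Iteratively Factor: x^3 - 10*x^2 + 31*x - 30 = (x - 3)*(x^2 - 7*x + 10) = (x - 5)*(x - 3)*(x - 2)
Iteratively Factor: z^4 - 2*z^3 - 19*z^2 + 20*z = (z + 4)*(z^3 - 6*z^2 + 5*z) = (z - 5)*(z + 4)*(z^2 - z) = z*(z - 5)*(z + 4)*(z - 1)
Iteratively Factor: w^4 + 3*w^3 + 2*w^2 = (w + 2)*(w^3 + w^2) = w*(w + 2)*(w^2 + w) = w^2*(w + 2)*(w + 1)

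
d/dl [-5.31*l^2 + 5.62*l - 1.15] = 5.62 - 10.62*l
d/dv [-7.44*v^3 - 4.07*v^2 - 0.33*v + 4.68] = -22.32*v^2 - 8.14*v - 0.33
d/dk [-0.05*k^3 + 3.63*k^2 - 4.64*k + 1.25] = -0.15*k^2 + 7.26*k - 4.64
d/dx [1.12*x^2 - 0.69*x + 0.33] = 2.24*x - 0.69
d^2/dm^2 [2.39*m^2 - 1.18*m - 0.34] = 4.78000000000000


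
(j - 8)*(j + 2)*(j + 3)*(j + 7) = j^4 + 4*j^3 - 55*j^2 - 286*j - 336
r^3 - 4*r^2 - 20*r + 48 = (r - 6)*(r - 2)*(r + 4)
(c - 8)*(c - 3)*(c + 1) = c^3 - 10*c^2 + 13*c + 24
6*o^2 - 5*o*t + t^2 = (-3*o + t)*(-2*o + t)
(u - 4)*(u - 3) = u^2 - 7*u + 12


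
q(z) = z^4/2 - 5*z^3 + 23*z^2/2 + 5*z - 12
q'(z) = 2*z^3 - 15*z^2 + 23*z + 5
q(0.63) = -5.46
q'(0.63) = 14.04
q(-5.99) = 2088.97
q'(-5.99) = -1100.82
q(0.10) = -11.39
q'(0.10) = 7.15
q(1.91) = 11.32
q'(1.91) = 8.14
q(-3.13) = 286.33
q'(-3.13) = -275.27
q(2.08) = 12.52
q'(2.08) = 5.94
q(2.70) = 13.49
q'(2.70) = -2.88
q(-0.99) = -0.35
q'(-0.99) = -34.41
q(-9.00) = 7800.00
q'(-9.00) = -2875.00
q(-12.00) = 20592.00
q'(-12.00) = -5887.00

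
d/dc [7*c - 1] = 7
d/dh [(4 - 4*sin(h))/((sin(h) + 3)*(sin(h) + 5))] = 4*(sin(h)^2 - 2*sin(h) - 23)*cos(h)/((sin(h) + 3)^2*(sin(h) + 5)^2)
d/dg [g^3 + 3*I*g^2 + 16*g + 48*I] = 3*g^2 + 6*I*g + 16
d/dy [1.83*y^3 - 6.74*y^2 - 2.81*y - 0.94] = 5.49*y^2 - 13.48*y - 2.81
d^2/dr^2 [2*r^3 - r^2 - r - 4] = 12*r - 2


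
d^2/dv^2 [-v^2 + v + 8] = -2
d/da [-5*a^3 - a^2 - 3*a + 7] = -15*a^2 - 2*a - 3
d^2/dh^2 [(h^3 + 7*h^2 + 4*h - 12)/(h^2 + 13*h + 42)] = 80/(h^3 + 21*h^2 + 147*h + 343)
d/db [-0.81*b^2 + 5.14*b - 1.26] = 5.14 - 1.62*b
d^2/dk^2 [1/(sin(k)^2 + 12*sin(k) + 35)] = 2*(-2*sin(k)^4 - 18*sin(k)^3 + sin(k)^2 + 246*sin(k) + 109)/(sin(k)^2 + 12*sin(k) + 35)^3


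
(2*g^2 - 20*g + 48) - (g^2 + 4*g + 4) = g^2 - 24*g + 44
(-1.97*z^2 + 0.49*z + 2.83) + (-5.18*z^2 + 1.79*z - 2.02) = -7.15*z^2 + 2.28*z + 0.81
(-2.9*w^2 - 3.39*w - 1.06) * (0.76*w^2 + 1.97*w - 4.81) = -2.204*w^4 - 8.2894*w^3 + 6.4651*w^2 + 14.2177*w + 5.0986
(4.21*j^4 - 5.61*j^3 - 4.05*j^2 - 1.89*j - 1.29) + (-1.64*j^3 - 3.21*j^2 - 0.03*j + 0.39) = 4.21*j^4 - 7.25*j^3 - 7.26*j^2 - 1.92*j - 0.9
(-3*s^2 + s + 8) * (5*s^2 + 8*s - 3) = -15*s^4 - 19*s^3 + 57*s^2 + 61*s - 24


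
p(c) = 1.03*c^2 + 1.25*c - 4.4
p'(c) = 2.06*c + 1.25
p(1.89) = 1.64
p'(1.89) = 5.14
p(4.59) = 23.04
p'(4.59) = 10.71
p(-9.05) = 68.65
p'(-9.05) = -17.39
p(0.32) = -3.89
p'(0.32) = 1.91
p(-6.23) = 27.79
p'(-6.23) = -11.58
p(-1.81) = -3.29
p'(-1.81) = -2.48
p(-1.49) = -3.98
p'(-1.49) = -1.82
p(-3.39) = 3.20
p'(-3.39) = -5.73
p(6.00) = 40.18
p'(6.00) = 13.61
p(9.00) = 90.28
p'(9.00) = 19.79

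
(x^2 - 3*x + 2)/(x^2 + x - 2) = (x - 2)/(x + 2)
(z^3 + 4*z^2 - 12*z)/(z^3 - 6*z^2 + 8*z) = (z + 6)/(z - 4)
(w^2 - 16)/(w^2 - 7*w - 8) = (16 - w^2)/(-w^2 + 7*w + 8)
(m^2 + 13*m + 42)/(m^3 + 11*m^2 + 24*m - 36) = (m + 7)/(m^2 + 5*m - 6)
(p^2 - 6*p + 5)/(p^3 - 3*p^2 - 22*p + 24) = (p - 5)/(p^2 - 2*p - 24)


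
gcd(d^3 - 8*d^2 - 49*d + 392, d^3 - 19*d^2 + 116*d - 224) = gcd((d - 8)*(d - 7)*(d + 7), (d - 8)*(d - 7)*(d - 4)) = d^2 - 15*d + 56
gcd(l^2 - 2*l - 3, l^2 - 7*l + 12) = l - 3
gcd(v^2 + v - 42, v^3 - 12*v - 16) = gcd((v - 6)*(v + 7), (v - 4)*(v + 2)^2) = 1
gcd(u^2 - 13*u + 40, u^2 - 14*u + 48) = u - 8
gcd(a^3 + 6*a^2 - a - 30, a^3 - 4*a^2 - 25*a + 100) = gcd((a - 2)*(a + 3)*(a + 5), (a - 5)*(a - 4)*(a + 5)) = a + 5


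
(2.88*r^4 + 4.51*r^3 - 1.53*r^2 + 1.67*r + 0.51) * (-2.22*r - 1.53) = -6.3936*r^5 - 14.4186*r^4 - 3.5037*r^3 - 1.3665*r^2 - 3.6873*r - 0.7803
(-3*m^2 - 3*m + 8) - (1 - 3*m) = 7 - 3*m^2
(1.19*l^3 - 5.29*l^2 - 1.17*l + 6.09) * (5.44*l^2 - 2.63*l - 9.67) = 6.4736*l^5 - 31.9073*l^4 - 3.9594*l^3 + 87.361*l^2 - 4.7028*l - 58.8903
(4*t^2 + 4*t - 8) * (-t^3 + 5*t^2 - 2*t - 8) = -4*t^5 + 16*t^4 + 20*t^3 - 80*t^2 - 16*t + 64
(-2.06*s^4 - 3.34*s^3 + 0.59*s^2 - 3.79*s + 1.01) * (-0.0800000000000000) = 0.1648*s^4 + 0.2672*s^3 - 0.0472*s^2 + 0.3032*s - 0.0808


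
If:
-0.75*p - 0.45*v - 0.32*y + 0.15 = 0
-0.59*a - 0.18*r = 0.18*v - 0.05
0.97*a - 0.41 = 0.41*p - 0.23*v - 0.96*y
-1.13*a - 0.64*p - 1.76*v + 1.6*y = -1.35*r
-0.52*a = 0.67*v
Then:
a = 0.24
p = 0.18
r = -0.32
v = -0.19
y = 0.31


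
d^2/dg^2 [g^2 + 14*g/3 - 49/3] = 2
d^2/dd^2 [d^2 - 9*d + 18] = 2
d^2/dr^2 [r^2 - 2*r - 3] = 2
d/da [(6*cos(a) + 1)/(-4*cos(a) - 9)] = 50*sin(a)/(4*cos(a) + 9)^2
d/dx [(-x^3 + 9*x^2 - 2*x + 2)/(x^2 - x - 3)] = (-x^4 + 2*x^3 + 2*x^2 - 58*x + 8)/(x^4 - 2*x^3 - 5*x^2 + 6*x + 9)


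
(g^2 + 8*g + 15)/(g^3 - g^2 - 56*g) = (g^2 + 8*g + 15)/(g*(g^2 - g - 56))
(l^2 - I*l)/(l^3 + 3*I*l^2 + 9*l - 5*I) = l/(l^2 + 4*I*l + 5)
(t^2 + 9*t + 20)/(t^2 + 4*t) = (t + 5)/t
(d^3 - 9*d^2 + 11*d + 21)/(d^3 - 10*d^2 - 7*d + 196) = (d^2 - 2*d - 3)/(d^2 - 3*d - 28)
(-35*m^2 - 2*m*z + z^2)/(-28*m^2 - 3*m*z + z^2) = (5*m + z)/(4*m + z)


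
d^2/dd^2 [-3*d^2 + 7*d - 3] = -6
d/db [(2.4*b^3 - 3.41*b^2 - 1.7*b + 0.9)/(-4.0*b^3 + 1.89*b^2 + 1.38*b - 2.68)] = (-9.10400000000001*b^4 - 6.976*b^3 - 9.9888*b^2 + 14.8756*b + 3.314)/(16.0*b^6 - 15.12*b^5 - 7.4679*b^4 + 26.6564*b^3 - 8.226*b^2 - 7.3968*b + 7.1824)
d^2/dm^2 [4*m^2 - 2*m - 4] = 8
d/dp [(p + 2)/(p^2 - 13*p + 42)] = (p^2 - 13*p - (p + 2)*(2*p - 13) + 42)/(p^2 - 13*p + 42)^2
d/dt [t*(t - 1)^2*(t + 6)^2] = 5*t^4 + 40*t^3 + 39*t^2 - 120*t + 36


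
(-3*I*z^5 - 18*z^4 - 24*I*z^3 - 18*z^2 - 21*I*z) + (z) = -3*I*z^5 - 18*z^4 - 24*I*z^3 - 18*z^2 + z - 21*I*z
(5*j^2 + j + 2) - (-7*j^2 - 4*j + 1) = 12*j^2 + 5*j + 1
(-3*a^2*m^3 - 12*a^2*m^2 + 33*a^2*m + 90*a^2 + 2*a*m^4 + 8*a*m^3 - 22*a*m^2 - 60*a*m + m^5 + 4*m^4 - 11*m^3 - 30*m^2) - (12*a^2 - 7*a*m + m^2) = -3*a^2*m^3 - 12*a^2*m^2 + 33*a^2*m + 78*a^2 + 2*a*m^4 + 8*a*m^3 - 22*a*m^2 - 53*a*m + m^5 + 4*m^4 - 11*m^3 - 31*m^2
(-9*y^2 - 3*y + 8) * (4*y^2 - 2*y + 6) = -36*y^4 + 6*y^3 - 16*y^2 - 34*y + 48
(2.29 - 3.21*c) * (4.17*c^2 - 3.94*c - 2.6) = -13.3857*c^3 + 22.1967*c^2 - 0.676600000000001*c - 5.954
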